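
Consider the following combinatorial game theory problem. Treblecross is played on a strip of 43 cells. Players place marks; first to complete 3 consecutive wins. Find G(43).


Treblecross: place X on empty cells; 3-in-a-row wins.
Playing within two cells of an existing X lets the opponent win at once, so sensible play treats the cells i-2..i+2 around each X as dead. The player left with no safe cell loses, so this is a normal-play take-away game on strips of safe cells.
Placing X at cell i (0-indexed) of a strip of k safe cells leaves independent strips of sizes max(0, i-2) and max(0, k-i-3). Hence G(k) = mex{ G(max(0,i-2)) XOR G(max(0,k-i-3)) : 0 <= i < k }, with G(0) = 0.
G(1): splits (0,0):0^0=0 -> mex({0}) = 1
G(2): splits (0,0):0^0=0 -> mex({0}) = 1
G(3): splits (0,0):0^0=0 -> mex({0}) = 1
G(4): splits (0,1):0^1=1 (0,0):0^0=0 -> mex({0, 1}) = 2
G(5): splits (0,2):0^1=1 (0,1):0^1=1 (0,0):0^0=0 -> mex({0, 1}) = 2
G(6) = mex({1}) = 0
G(7) = mex({0, 1, 2}) = 3
G(8) = mex({0, 1, 2}) = 3
G(9) = mex({0, 2}) = 1
G(10) = mex({0, 2, 3}) = 1
G(11) = mex({0, 3}) = 1
G(12) = mex({1, 3}) = 0
G(13) = mex({0, 1, 2, 3}) = 4
G(14) = mex({0, 1, 2}) = 3
G(15) = mex({0, 1, 2}) = 3
G(16) = mex({0, 1, 2, 4}) = 3
G(17) = mex({0, 1, 3, 4}) = 2
G(18) = mex({0, 1, 3, 4}) = 2
G(19) = mex({0, 1, 3, 5}) = 2
G(20) = mex({0, 1, 2, 3, 5}) = 4
G(21) = mex({0, 1, 2, 3, 5}) = 4
G(22) = mex({1, 2, 6}) = 0
G(23) = mex({0, 1, 2, 3, 4, 6}) = 5
G(24) = mex({0, 1, 2, 3, 4}) = 5
G(25) = mex({0, 1, 3, 4, 7}) = 2
G(26) = mex({0, 1, 3, 4, 5, 7}) = 2
G(27) = mex({0, 1, 3, 5}) = 2
G(28) = mex({0, 1, 2, 5}) = 3
G(29) = mex({0, 1, 2, 4, 5, 6}) = 3
G(30) = mex({1, 2, 4, 6}) = 0
G(31) = mex({0, 1, 2, 3, 4, 6}) = 5
G(32) = mex({1, 2, 3, 4, 7}) = 0
G(33) = mex({0, 3, 7}) = 1
G(34) = mex({0, 2, 3, 5, 7}) = 1
G(35) = mex({0, 2, 3, 5, 6}) = 1
G(36) = mex({0, 1, 2, 5, 6}) = 3
G(37) = mex({0, 1, 2, 4, 5, 6}) = 3
G(38) = mex({0, 1, 2, 4}) = 3
G(39) = mex({0, 1, 2, 3, 4, 7}) = 5
G(40) = mex({0, 1, 2, 3, 4, 5, 7}) = 6
G(41) = mex({0, 1, 2, 3, 5, 7}) = 4
G(42) = mex({0, 1, 2, 3, 5, 6, 7}) = 4
G(43) = mex({0, 2, 3, 5, 6}) = 1
Therefore G(43) = 1.

1


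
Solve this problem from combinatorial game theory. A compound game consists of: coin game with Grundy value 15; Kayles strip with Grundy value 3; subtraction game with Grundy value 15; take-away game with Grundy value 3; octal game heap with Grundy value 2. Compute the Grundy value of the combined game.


By the Sprague-Grundy theorem, the Grundy value of a sum of games is the XOR of individual Grundy values.
coin game: Grundy value = 15. Running XOR: 0 XOR 15 = 15
Kayles strip: Grundy value = 3. Running XOR: 15 XOR 3 = 12
subtraction game: Grundy value = 15. Running XOR: 12 XOR 15 = 3
take-away game: Grundy value = 3. Running XOR: 3 XOR 3 = 0
octal game heap: Grundy value = 2. Running XOR: 0 XOR 2 = 2
The combined Grundy value is 2.

2


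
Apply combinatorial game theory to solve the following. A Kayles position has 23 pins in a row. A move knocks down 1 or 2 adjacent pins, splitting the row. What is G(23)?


Kayles: a move removes 1 or 2 adjacent pins from a contiguous row.
Removing pins from a row of k leaves two independent rows (a, b) with a + b = k - 1 (one pin) or a + b = k - 2 (two pins); an end removal gives a = 0.
By Sprague-Grundy, G(k) = mex{ G(a) XOR G(b) } over all these splits. G(0) = 0.
G(1): splits (0,0):0^0=0 -> mex({0}) = 1
G(2): splits (0,1):0^1=1 (0,0):0^0=0 -> mex({0, 1}) = 2
G(3): splits (0,2):0^2=2 (1,1):1^1=0 (0,1):0^1=1 -> mex({0, 1, 2}) = 3
G(4): splits (0,3):0^3=3 (1,2):1^2=3 (0,2):0^2=2 (1,1):1^1=0 -> mex({0, 2, 3}) = 1
G(5): splits (0,4):0^1=1 (1,3):1^3=2 (2,2):2^2=0 (0,3):0^3=3 (1,2):1^2=3 -> mex({0, 1, 2, 3}) = 4
G(6) = mex({0, 1, 2, 4}) = 3
G(7) = mex({0, 1, 3, 4, 5}) = 2
G(8) = mex({0, 2, 3, 5, 6}) = 1
G(9) = mex({0, 1, 2, 3, 6, 7}) = 4
G(10) = mex({0, 1, 3, 4, 5, 7}) = 2
G(11) = mex({0, 1, 2, 3, 4, 5}) = 6
G(12) = mex({0, 1, 2, 3, 5, 6, 7}) = 4
G(13) = mex({0, 2, 3, 4, 6, 7}) = 1
G(14) = mex({0, 1, 4, 5, 6, 7}) = 2
G(15) = mex({0, 1, 2, 3, 4, 5, 6}) = 7
G(16) = mex({0, 2, 3, 5, 6, 7}) = 1
G(17) = mex({0, 1, 2, 3, 5, 6, 7}) = 4
G(18) = mex({0, 1, 2, 4, 5, 6}) = 3
G(19) = mex({0, 1, 3, 4, 5, 7}) = 2
G(20) = mex({0, 2, 3, 4, 5, 6, 7}) = 1
G(21) = mex({0, 1, 2, 3, 5, 6, 7}) = 4
G(22) = mex({0, 1, 2, 3, 4, 5, 7}) = 6
G(23) = mex({0, 1, 2, 3, 4, 5, 6}) = 7
Therefore G(23) = 7.

7


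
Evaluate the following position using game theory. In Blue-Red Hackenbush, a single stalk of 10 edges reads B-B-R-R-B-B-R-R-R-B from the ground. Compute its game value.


Edges (from ground): B-B-R-R-B-B-R-R-R-B
By Berlekamp's sign-expansion rule, a Blue-Red Hackenbush stalk has the value of the surreal number whose sign sequence is the edge sequence with B -> + and R -> -.
Sign sequence: ++--++---+
Trace the sign expansion in the surreal number tree, starting from 0:
Edge 1: B (sign +) -> bounds (0, +inf), value = 1
Edge 2: B (sign +) -> bounds (1, +inf), value = 2
Edge 3: R (sign -) -> bounds (1, 2), value = 3/2
Edge 4: R (sign -) -> bounds (1, 3/2), value = 5/4
Edge 5: B (sign +) -> bounds (5/4, 3/2), value = 11/8
Edge 6: B (sign +) -> bounds (11/8, 3/2), value = 23/16
Edge 7: R (sign -) -> bounds (11/8, 23/16), value = 45/32
Edge 8: R (sign -) -> bounds (11/8, 45/32), value = 89/64
Edge 9: R (sign -) -> bounds (11/8, 89/64), value = 177/128
Edge 10: B (sign +) -> bounds (177/128, 89/64), value = 355/256
Game value = 355/256

355/256


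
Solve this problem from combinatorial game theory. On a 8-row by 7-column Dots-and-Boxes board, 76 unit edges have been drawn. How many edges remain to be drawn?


Grid: 8 x 7 boxes, i.e. 9 rows and 8 columns of dots.
Horizontal edges: (rows + 1) * cols = 9 * 7 = 63
Vertical edges: rows * (cols + 1) = 8 * 8 = 64
Total edges: 63 + 64 = 127
Edges drawn: 76
Remaining: 127 - 76 = 51

51


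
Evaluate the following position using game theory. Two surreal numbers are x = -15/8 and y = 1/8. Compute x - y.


x = -15/8, y = 1/8
Converting to common denominator: 8
x = -15/8, y = 1/8
x - y = -15/8 - 1/8 = -2

-2


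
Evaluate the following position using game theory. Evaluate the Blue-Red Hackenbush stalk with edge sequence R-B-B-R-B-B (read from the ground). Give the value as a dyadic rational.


Edges (from ground): R-B-B-R-B-B
By Berlekamp's sign-expansion rule, a Blue-Red Hackenbush stalk has the value of the surreal number whose sign sequence is the edge sequence with B -> + and R -> -.
Sign sequence: -++-++
Trace the sign expansion in the surreal number tree, starting from 0:
Edge 1: R (sign -) -> bounds (-inf, 0), value = -1
Edge 2: B (sign +) -> bounds (-1, 0), value = -1/2
Edge 3: B (sign +) -> bounds (-1/2, 0), value = -1/4
Edge 4: R (sign -) -> bounds (-1/2, -1/4), value = -3/8
Edge 5: B (sign +) -> bounds (-3/8, -1/4), value = -5/16
Edge 6: B (sign +) -> bounds (-5/16, -1/4), value = -9/32
Game value = -9/32

-9/32


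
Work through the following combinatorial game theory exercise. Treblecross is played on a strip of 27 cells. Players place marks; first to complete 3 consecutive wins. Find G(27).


Treblecross: place X on empty cells; 3-in-a-row wins.
Playing within two cells of an existing X lets the opponent win at once, so sensible play treats the cells i-2..i+2 around each X as dead. The player left with no safe cell loses, so this is a normal-play take-away game on strips of safe cells.
Placing X at cell i (0-indexed) of a strip of k safe cells leaves independent strips of sizes max(0, i-2) and max(0, k-i-3). Hence G(k) = mex{ G(max(0,i-2)) XOR G(max(0,k-i-3)) : 0 <= i < k }, with G(0) = 0.
G(1): splits (0,0):0^0=0 -> mex({0}) = 1
G(2): splits (0,0):0^0=0 -> mex({0}) = 1
G(3): splits (0,0):0^0=0 -> mex({0}) = 1
G(4): splits (0,1):0^1=1 (0,0):0^0=0 -> mex({0, 1}) = 2
G(5): splits (0,2):0^1=1 (0,1):0^1=1 (0,0):0^0=0 -> mex({0, 1}) = 2
G(6) = mex({1}) = 0
G(7) = mex({0, 1, 2}) = 3
G(8) = mex({0, 1, 2}) = 3
G(9) = mex({0, 2}) = 1
G(10) = mex({0, 2, 3}) = 1
G(11) = mex({0, 3}) = 1
G(12) = mex({1, 3}) = 0
G(13) = mex({0, 1, 2, 3}) = 4
G(14) = mex({0, 1, 2}) = 3
G(15) = mex({0, 1, 2}) = 3
G(16) = mex({0, 1, 2, 4}) = 3
G(17) = mex({0, 1, 3, 4}) = 2
G(18) = mex({0, 1, 3, 4}) = 2
G(19) = mex({0, 1, 3, 5}) = 2
G(20) = mex({0, 1, 2, 3, 5}) = 4
G(21) = mex({0, 1, 2, 3, 5}) = 4
G(22) = mex({1, 2, 6}) = 0
G(23) = mex({0, 1, 2, 3, 4, 6}) = 5
G(24) = mex({0, 1, 2, 3, 4}) = 5
G(25) = mex({0, 1, 3, 4, 7}) = 2
G(26) = mex({0, 1, 3, 4, 5, 7}) = 2
G(27) = mex({0, 1, 3, 5}) = 2
Therefore G(27) = 2.

2


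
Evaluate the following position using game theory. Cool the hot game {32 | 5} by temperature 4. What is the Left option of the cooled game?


Original game: {32 | 5} (a switch {a | b} with a > b).
Cooling by t (for t below the temperature (a - b)/2 = 27/2) taxes each move by t: {a | b} cooled by t is {a - t | b + t}.
Cooling amount: t = 4
Cooled Left option: 32 - 4 = 28
Cooled Right option: 5 + 4 = 9
Cooled game: {28 | 9}
Left option = 28

28


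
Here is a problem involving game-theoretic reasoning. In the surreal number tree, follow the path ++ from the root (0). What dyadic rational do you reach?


Sign expansion: ++
Rule: track bounds (lo, hi), initially (-inf, +inf). On '+', the current value becomes lo and we move to the simplest number in (value, hi): value + 1 if hi = +inf, otherwise the midpoint (value + hi)/2. On '-', the current value becomes hi and we move to value - 1 if lo = -inf, otherwise the midpoint (lo + value)/2.
Start at 0.
Step 1: sign = +, move right. Bounds: (0, +inf). Value = 1
Step 2: sign = +, move right. Bounds: (1, +inf). Value = 2
The surreal number with sign expansion ++ is 2.

2


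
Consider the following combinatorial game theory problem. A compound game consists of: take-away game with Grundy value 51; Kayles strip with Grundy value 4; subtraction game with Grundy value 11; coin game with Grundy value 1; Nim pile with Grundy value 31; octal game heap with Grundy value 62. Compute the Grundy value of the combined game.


By the Sprague-Grundy theorem, the Grundy value of a sum of games is the XOR of individual Grundy values.
take-away game: Grundy value = 51. Running XOR: 0 XOR 51 = 51
Kayles strip: Grundy value = 4. Running XOR: 51 XOR 4 = 55
subtraction game: Grundy value = 11. Running XOR: 55 XOR 11 = 60
coin game: Grundy value = 1. Running XOR: 60 XOR 1 = 61
Nim pile: Grundy value = 31. Running XOR: 61 XOR 31 = 34
octal game heap: Grundy value = 62. Running XOR: 34 XOR 62 = 28
The combined Grundy value is 28.

28


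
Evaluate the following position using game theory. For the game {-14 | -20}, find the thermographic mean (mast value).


Game = {-14 | -20}, a switch {a | b} with numbers a > b.
Its thermograph has left wall a - t and right wall b + t, which meet at t = (a - b)/2, where both equal (a + b)/2. So the mast (mean value) is at (a + b)/2.
Mean = (-14 + (-20))/2 = -34/2 = -17

-17


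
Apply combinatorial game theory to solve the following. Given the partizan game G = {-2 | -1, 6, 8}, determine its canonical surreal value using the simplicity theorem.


Left options: {-2}, max = -2
Right options: {-1, 6, 8}, min = -1
All options are numbers and max(Left) < min(Right), so by the simplicity theorem the value is the simplest (earliest-born) number strictly between -2 and -1.
No integer lies strictly between -2 and -1, so the value is the dyadic rational m/2^k in the interval with the smallest k (then m odd); search k = 1, 2, ...:
Denominator 2: -3/2 lies strictly between -2 and -1 -- found.
The simplest number in the interval is -3/2.
Game value = -3/2

-3/2


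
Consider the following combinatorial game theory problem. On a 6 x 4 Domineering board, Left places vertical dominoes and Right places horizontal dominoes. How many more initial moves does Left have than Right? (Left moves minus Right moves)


Board is 6 x 4 (rows x cols).
Left (vertical) placements: (rows-1) * cols = 5 * 4 = 20
Right (horizontal) placements: rows * (cols-1) = 6 * 3 = 18
Advantage = Left - Right = 20 - 18 = 2

2


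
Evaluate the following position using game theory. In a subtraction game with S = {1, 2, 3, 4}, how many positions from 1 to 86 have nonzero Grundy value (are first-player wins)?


Subtraction set S = {1, 2, 3, 4}, so G(n) = n mod 5.
G(n) = 0 when n is a multiple of 5.
Multiples of 5 in [1, 86]: 17
N-positions (nonzero Grundy) = 86 - 17 = 69

69


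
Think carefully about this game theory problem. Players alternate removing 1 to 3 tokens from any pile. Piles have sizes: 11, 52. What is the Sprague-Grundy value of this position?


Subtraction set: {1, 2, 3}
For this subtraction set, G(n) = n mod 4 (period = max + 1 = 4).
Pile 1 (size 11): G(11) = 11 mod 4 = 3
Pile 2 (size 52): G(52) = 52 mod 4 = 0
Total Grundy value = XOR of all: 3 XOR 0 = 3

3


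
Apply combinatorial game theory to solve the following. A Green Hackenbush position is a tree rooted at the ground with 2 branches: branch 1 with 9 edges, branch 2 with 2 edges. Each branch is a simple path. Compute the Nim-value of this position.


The tree has 2 branches from the ground vertex.
In Green Hackenbush, the Nim-value of a simple path of length k is k.
Branch 1: length 9, Nim-value = 9
Branch 2: length 2, Nim-value = 2
Total Nim-value = XOR of all branch values:
0 XOR 9 = 9
9 XOR 2 = 11
Nim-value of the tree = 11

11


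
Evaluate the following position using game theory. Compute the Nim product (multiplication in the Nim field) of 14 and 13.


Nim multiplication is bilinear over XOR: (u XOR v) * w = (u*w) XOR (v*w).
So we split each operand into its bit components and XOR the pairwise Nim products.
14 = 2 + 4 + 8 (as XOR of powers of 2).
13 = 1 + 4 + 8 (as XOR of powers of 2).
Using the standard Nim-product table on single bits:
  2*2 = 3,   2*4 = 8,   2*8 = 12,
  4*4 = 6,   4*8 = 11,  8*8 = 13,
and  1*x = x (identity), k*l = l*k (commutative).
Pairwise Nim products:
  2 * 1 = 2
  2 * 4 = 8
  2 * 8 = 12
  4 * 1 = 4
  4 * 4 = 6
  4 * 8 = 11
  8 * 1 = 8
  8 * 4 = 11
  8 * 8 = 13
XOR them: 2 XOR 8 XOR 12 XOR 4 XOR 6 XOR 11 XOR 8 XOR 11 XOR 13 = 1.
Result: 14 * 13 = 1 (in Nim).

1


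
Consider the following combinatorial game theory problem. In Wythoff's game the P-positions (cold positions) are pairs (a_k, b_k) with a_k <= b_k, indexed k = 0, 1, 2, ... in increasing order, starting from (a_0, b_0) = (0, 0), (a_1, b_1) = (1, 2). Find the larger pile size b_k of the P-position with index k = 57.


By Wythoff's theorem, a_k = floor(k * phi) and b_k = floor(k * phi^2) = a_k + k, where phi = (1 + sqrt(5))/2 is the golden ratio.
phi = (1 + sqrt(5))/2 = 1.618034
phi^2 = phi + 1 = 2.618034
k = 57
k * phi^2 = 57 * 2.618034 = 149.227937
b_57 = floor(k * phi^2) = 149 (check: a_57 + k = 92 + 57 = 149)

149


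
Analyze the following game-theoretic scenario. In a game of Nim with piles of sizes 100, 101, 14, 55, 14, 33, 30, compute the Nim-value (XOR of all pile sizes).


We need the XOR (exclusive or) of all pile sizes.
After XOR-ing pile 1 (size 100): 0 XOR 100 = 100
After XOR-ing pile 2 (size 101): 100 XOR 101 = 1
After XOR-ing pile 3 (size 14): 1 XOR 14 = 15
After XOR-ing pile 4 (size 55): 15 XOR 55 = 56
After XOR-ing pile 5 (size 14): 56 XOR 14 = 54
After XOR-ing pile 6 (size 33): 54 XOR 33 = 23
After XOR-ing pile 7 (size 30): 23 XOR 30 = 9
The Nim-value of this position is 9.

9


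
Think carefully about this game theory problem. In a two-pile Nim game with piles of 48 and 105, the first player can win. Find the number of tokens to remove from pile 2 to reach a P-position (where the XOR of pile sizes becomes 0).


Piles: 48 and 105
Current XOR: 48 XOR 105 = 89 (non-zero, so this is an N-position).
To make the XOR zero, we need to find a move that balances the piles.
For pile 2 (size 105): target = 105 XOR 89 = 48
We reduce pile 2 from 105 to 48.
Tokens removed: 105 - 48 = 57
Verification: 48 XOR 48 = 0

57


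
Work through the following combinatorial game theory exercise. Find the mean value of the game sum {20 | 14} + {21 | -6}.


G1 = {20 | 14}, G2 = {21 | -6}
Each is a switch {a | b} with numbers a > b; its mean value is (a + b)/2, and mean value is additive over game sums: m(G1 + G2) = m(G1) + m(G2).
Mean of G1 = (20 + (14))/2 = 34/2 = 17
Mean of G2 = (21 + (-6))/2 = 15/2 = 15/2
Mean of G1 + G2 = 17 + 15/2 = 49/2

49/2


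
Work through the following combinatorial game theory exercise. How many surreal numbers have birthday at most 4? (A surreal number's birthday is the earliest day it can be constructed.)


Day 0: {|} = 0 is born. Count = 1.
Day n: the number of surreal numbers born by day n is 2^(n+1) - 1.
By day 0: 2^1 - 1 = 1
By day 1: 2^2 - 1 = 3
By day 2: 2^3 - 1 = 7
By day 3: 2^4 - 1 = 15
By day 4: 2^5 - 1 = 31
By day 4: 31 surreal numbers.

31


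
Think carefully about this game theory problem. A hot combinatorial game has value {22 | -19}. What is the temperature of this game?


The game is {22 | -19}, a switch {a | b} with numbers a > b.
Cooling {a | b} by t gives {a - t | b + t}, which stops being hot when a - t = b + t, i.e. at t = (a - b)/2. So the temperature of a switch is (a - b)/2.
Temperature = (Left option - Right option) / 2
= (22 - (-19)) / 2
= 41 / 2
= 41/2

41/2


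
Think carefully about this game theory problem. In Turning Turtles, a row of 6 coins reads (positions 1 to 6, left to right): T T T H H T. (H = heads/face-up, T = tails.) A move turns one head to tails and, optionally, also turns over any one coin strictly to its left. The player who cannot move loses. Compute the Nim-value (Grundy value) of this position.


Coins: T T T H H T
Key fact: a single head at position k behaves exactly like a Nim heap of size k (turning it to T and optionally flipping a coin at j < k corresponds to moving the heap from k to j, or to 0), and heads combine as a disjunctive sum (two heads at the same place would cancel, matching j XOR j = 0). So the Nim-value is the XOR of the 1-indexed positions of the heads.
Face-up positions (1-indexed): [4, 5]
XOR 0 with 4: 0 XOR 4 = 4
XOR 4 with 5: 4 XOR 5 = 1
Nim-value = 1

1


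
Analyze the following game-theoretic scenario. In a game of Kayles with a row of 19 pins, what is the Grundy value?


Kayles: a move removes 1 or 2 adjacent pins from a contiguous row.
Removing pins from a row of k leaves two independent rows (a, b) with a + b = k - 1 (one pin) or a + b = k - 2 (two pins); an end removal gives a = 0.
By Sprague-Grundy, G(k) = mex{ G(a) XOR G(b) } over all these splits. G(0) = 0.
G(1): splits (0,0):0^0=0 -> mex({0}) = 1
G(2): splits (0,1):0^1=1 (0,0):0^0=0 -> mex({0, 1}) = 2
G(3): splits (0,2):0^2=2 (1,1):1^1=0 (0,1):0^1=1 -> mex({0, 1, 2}) = 3
G(4): splits (0,3):0^3=3 (1,2):1^2=3 (0,2):0^2=2 (1,1):1^1=0 -> mex({0, 2, 3}) = 1
G(5): splits (0,4):0^1=1 (1,3):1^3=2 (2,2):2^2=0 (0,3):0^3=3 (1,2):1^2=3 -> mex({0, 1, 2, 3}) = 4
G(6) = mex({0, 1, 2, 4}) = 3
G(7) = mex({0, 1, 3, 4, 5}) = 2
G(8) = mex({0, 2, 3, 5, 6}) = 1
G(9) = mex({0, 1, 2, 3, 6, 7}) = 4
G(10) = mex({0, 1, 3, 4, 5, 7}) = 2
G(11) = mex({0, 1, 2, 3, 4, 5}) = 6
G(12) = mex({0, 1, 2, 3, 5, 6, 7}) = 4
G(13) = mex({0, 2, 3, 4, 6, 7}) = 1
G(14) = mex({0, 1, 4, 5, 6, 7}) = 2
G(15) = mex({0, 1, 2, 3, 4, 5, 6}) = 7
G(16) = mex({0, 2, 3, 5, 6, 7}) = 1
G(17) = mex({0, 1, 2, 3, 5, 6, 7}) = 4
G(18) = mex({0, 1, 2, 4, 5, 6}) = 3
G(19) = mex({0, 1, 3, 4, 5, 7}) = 2
Therefore G(19) = 2.

2


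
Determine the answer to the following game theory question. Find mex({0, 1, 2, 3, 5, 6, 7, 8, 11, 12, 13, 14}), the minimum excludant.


Set = {0, 1, 2, 3, 5, 6, 7, 8, 11, 12, 13, 14}
0 is in the set.
1 is in the set.
2 is in the set.
3 is in the set.
4 is NOT in the set. This is the mex.
mex = 4

4


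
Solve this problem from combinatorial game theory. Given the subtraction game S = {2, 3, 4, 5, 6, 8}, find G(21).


The subtraction set is S = {2, 3, 4, 5, 6, 8}.
G(k) = mex{ G(k - s) : s in S, s <= k }. We compute iteratively: G(0) = 0.
G(1) = mex({}) = 0
G(2) = mex({0}) = 1
G(3) = mex({0}) = 1
G(4) = mex({0, 1}) = 2
G(5) = mex({0, 1}) = 2
G(6) = mex({0, 1, 2}) = 3
G(7) = mex({0, 1, 2}) = 3
G(8) = mex({0, 1, 2, 3}) = 4
G(9) = mex({0, 1, 2, 3}) = 4
G(10) = mex({1, 2, 3, 4}) = 0
G(11) = mex({1, 2, 3, 4}) = 0
G(12) = mex({0, 2, 3, 4}) = 1
G(13) = mex({0, 2, 3, 4}) = 1
G(14) = mex({0, 1, 3, 4}) = 2
G(15) = mex({0, 1, 3, 4}) = 2
G(16) = mex({0, 1, 2, 4}) = 3
G(17) = mex({0, 1, 2, 4}) = 3
Observe that G(10)..G(17) = 0, 0, 1, 1, 2, 2, 3, 3 repeats G(0)..G(7) = 0, 0, 1, 1, 2, 2, 3, 3.
For k >= max(S) = 8, G(k) is determined by the previous 8 values G(k-8)..G(k-1); a window of 8 consecutive values has recurred shifted by 10, so by induction G(k + 10) = G(k) for all k >= 0: the sequence is periodic from the start with period 10.
One period: G(0..9) = 0, 0, 1, 1, 2, 2, 3, 3, 4, 4.
21 mod 10 = 1, so G(21) = G(1) = 0.

0


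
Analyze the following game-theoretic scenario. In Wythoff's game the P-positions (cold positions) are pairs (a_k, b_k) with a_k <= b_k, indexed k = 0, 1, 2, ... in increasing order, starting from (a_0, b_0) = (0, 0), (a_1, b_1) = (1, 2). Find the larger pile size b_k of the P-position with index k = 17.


By Wythoff's theorem, a_k = floor(k * phi) and b_k = floor(k * phi^2) = a_k + k, where phi = (1 + sqrt(5))/2 is the golden ratio.
phi = (1 + sqrt(5))/2 = 1.618034
phi^2 = phi + 1 = 2.618034
k = 17
k * phi^2 = 17 * 2.618034 = 44.506578
b_17 = floor(k * phi^2) = 44 (check: a_17 + k = 27 + 17 = 44)

44


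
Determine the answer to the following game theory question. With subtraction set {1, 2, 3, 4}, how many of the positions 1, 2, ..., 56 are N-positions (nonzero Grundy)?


Subtraction set S = {1, 2, 3, 4}, so G(n) = n mod 5.
G(n) = 0 when n is a multiple of 5.
Multiples of 5 in [1, 56]: 11
N-positions (nonzero Grundy) = 56 - 11 = 45

45


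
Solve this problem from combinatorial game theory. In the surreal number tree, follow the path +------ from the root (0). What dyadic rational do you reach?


Sign expansion: +------
Rule: track bounds (lo, hi), initially (-inf, +inf). On '+', the current value becomes lo and we move to the simplest number in (value, hi): value + 1 if hi = +inf, otherwise the midpoint (value + hi)/2. On '-', the current value becomes hi and we move to value - 1 if lo = -inf, otherwise the midpoint (lo + value)/2.
Start at 0.
Step 1: sign = +, move right. Bounds: (0, +inf). Value = 1
Step 2: sign = -, move left. Bounds: (0, 1). Value = 1/2
Step 3: sign = -, move left. Bounds: (0, 1/2). Value = 1/4
Step 4: sign = -, move left. Bounds: (0, 1/4). Value = 1/8
Step 5: sign = -, move left. Bounds: (0, 1/8). Value = 1/16
Step 6: sign = -, move left. Bounds: (0, 1/16). Value = 1/32
Step 7: sign = -, move left. Bounds: (0, 1/32). Value = 1/64
The surreal number with sign expansion +------ is 1/64.

1/64


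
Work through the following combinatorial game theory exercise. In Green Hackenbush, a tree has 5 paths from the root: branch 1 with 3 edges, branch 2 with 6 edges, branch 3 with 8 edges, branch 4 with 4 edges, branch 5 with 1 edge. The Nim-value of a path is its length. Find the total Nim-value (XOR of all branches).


The tree has 5 branches from the ground vertex.
In Green Hackenbush, the Nim-value of a simple path of length k is k.
Branch 1: length 3, Nim-value = 3
Branch 2: length 6, Nim-value = 6
Branch 3: length 8, Nim-value = 8
Branch 4: length 4, Nim-value = 4
Branch 5: length 1, Nim-value = 1
Total Nim-value = XOR of all branch values:
0 XOR 3 = 3
3 XOR 6 = 5
5 XOR 8 = 13
13 XOR 4 = 9
9 XOR 1 = 8
Nim-value of the tree = 8

8


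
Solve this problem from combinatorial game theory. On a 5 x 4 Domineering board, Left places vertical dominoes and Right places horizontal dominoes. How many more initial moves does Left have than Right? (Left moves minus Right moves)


Board is 5 x 4 (rows x cols).
Left (vertical) placements: (rows-1) * cols = 4 * 4 = 16
Right (horizontal) placements: rows * (cols-1) = 5 * 3 = 15
Advantage = Left - Right = 16 - 15 = 1

1


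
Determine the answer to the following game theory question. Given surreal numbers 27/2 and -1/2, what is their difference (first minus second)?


x = 27/2, y = -1/2
Converting to common denominator: 2
x = 27/2, y = -1/2
x - y = 27/2 - -1/2 = 14

14


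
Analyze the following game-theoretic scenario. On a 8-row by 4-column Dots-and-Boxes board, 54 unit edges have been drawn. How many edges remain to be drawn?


Grid: 8 x 4 boxes, i.e. 9 rows and 5 columns of dots.
Horizontal edges: (rows + 1) * cols = 9 * 4 = 36
Vertical edges: rows * (cols + 1) = 8 * 5 = 40
Total edges: 36 + 40 = 76
Edges drawn: 54
Remaining: 76 - 54 = 22

22


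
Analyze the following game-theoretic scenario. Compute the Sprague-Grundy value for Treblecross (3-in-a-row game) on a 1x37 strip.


Treblecross: place X on empty cells; 3-in-a-row wins.
Playing within two cells of an existing X lets the opponent win at once, so sensible play treats the cells i-2..i+2 around each X as dead. The player left with no safe cell loses, so this is a normal-play take-away game on strips of safe cells.
Placing X at cell i (0-indexed) of a strip of k safe cells leaves independent strips of sizes max(0, i-2) and max(0, k-i-3). Hence G(k) = mex{ G(max(0,i-2)) XOR G(max(0,k-i-3)) : 0 <= i < k }, with G(0) = 0.
G(1): splits (0,0):0^0=0 -> mex({0}) = 1
G(2): splits (0,0):0^0=0 -> mex({0}) = 1
G(3): splits (0,0):0^0=0 -> mex({0}) = 1
G(4): splits (0,1):0^1=1 (0,0):0^0=0 -> mex({0, 1}) = 2
G(5): splits (0,2):0^1=1 (0,1):0^1=1 (0,0):0^0=0 -> mex({0, 1}) = 2
G(6) = mex({1}) = 0
G(7) = mex({0, 1, 2}) = 3
G(8) = mex({0, 1, 2}) = 3
G(9) = mex({0, 2}) = 1
G(10) = mex({0, 2, 3}) = 1
G(11) = mex({0, 3}) = 1
G(12) = mex({1, 3}) = 0
G(13) = mex({0, 1, 2, 3}) = 4
G(14) = mex({0, 1, 2}) = 3
G(15) = mex({0, 1, 2}) = 3
G(16) = mex({0, 1, 2, 4}) = 3
G(17) = mex({0, 1, 3, 4}) = 2
G(18) = mex({0, 1, 3, 4}) = 2
G(19) = mex({0, 1, 3, 5}) = 2
G(20) = mex({0, 1, 2, 3, 5}) = 4
G(21) = mex({0, 1, 2, 3, 5}) = 4
G(22) = mex({1, 2, 6}) = 0
G(23) = mex({0, 1, 2, 3, 4, 6}) = 5
G(24) = mex({0, 1, 2, 3, 4}) = 5
G(25) = mex({0, 1, 3, 4, 7}) = 2
G(26) = mex({0, 1, 3, 4, 5, 7}) = 2
G(27) = mex({0, 1, 3, 5}) = 2
G(28) = mex({0, 1, 2, 5}) = 3
G(29) = mex({0, 1, 2, 4, 5, 6}) = 3
G(30) = mex({1, 2, 4, 6}) = 0
G(31) = mex({0, 1, 2, 3, 4, 6}) = 5
G(32) = mex({1, 2, 3, 4, 7}) = 0
G(33) = mex({0, 3, 7}) = 1
G(34) = mex({0, 2, 3, 5, 7}) = 1
G(35) = mex({0, 2, 3, 5, 6}) = 1
G(36) = mex({0, 1, 2, 5, 6}) = 3
G(37) = mex({0, 1, 2, 4, 5, 6}) = 3
Therefore G(37) = 3.

3


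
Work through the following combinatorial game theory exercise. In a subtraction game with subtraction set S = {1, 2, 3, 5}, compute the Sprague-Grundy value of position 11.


The subtraction set is S = {1, 2, 3, 5}.
G(k) = mex{ G(k - s) : s in S, s <= k }. We compute iteratively: G(0) = 0.
G(1) = mex({0}) = 1
G(2) = mex({0, 1}) = 2
G(3) = mex({0, 1, 2}) = 3
G(4) = mex({1, 2, 3}) = 0
G(5) = mex({0, 2, 3}) = 1
G(6) = mex({0, 1, 3}) = 2
G(7) = mex({0, 1, 2}) = 3
G(8) = mex({1, 2, 3}) = 0
Observe that G(4)..G(8) = 0, 1, 2, 3, 0 repeats G(0)..G(4) = 0, 1, 2, 3, 0.
For k >= max(S) = 5, G(k) is determined by the previous 5 values G(k-5)..G(k-1); a window of 5 consecutive values has recurred shifted by 4, so by induction G(k + 4) = G(k) for all k >= 0: the sequence is periodic from the start with period 4.
One period: G(0..3) = 0, 1, 2, 3.
11 mod 4 = 3, so G(11) = G(3) = 3.

3


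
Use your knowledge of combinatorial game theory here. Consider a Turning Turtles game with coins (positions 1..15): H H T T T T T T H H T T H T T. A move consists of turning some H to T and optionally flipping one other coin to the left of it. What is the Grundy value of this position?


Coins: H H T T T T T T H H T T H T T
Key fact: a single head at position k behaves exactly like a Nim heap of size k (turning it to T and optionally flipping a coin at j < k corresponds to moving the heap from k to j, or to 0), and heads combine as a disjunctive sum (two heads at the same place would cancel, matching j XOR j = 0). So the Nim-value is the XOR of the 1-indexed positions of the heads.
Face-up positions (1-indexed): [1, 2, 9, 10, 13]
XOR 0 with 1: 0 XOR 1 = 1
XOR 1 with 2: 1 XOR 2 = 3
XOR 3 with 9: 3 XOR 9 = 10
XOR 10 with 10: 10 XOR 10 = 0
XOR 0 with 13: 0 XOR 13 = 13
Nim-value = 13

13


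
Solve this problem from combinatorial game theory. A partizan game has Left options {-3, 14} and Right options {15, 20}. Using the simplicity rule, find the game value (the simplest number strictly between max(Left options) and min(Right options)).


Left options: {-3, 14}, max = 14
Right options: {15, 20}, min = 15
All options are numbers and max(Left) < min(Right), so by the simplicity theorem the value is the simplest (earliest-born) number strictly between 14 and 15.
No integer lies strictly between 14 and 15, so the value is the dyadic rational m/2^k in the interval with the smallest k (then m odd); search k = 1, 2, ...:
Denominator 2: 29/2 lies strictly between 14 and 15 -- found.
The simplest number in the interval is 29/2.
Game value = 29/2

29/2


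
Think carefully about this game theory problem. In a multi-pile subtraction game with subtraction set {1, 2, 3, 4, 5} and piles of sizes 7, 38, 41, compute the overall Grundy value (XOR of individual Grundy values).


Subtraction set: {1, 2, 3, 4, 5}
For this subtraction set, G(n) = n mod 6 (period = max + 1 = 6).
Pile 1 (size 7): G(7) = 7 mod 6 = 1
Pile 2 (size 38): G(38) = 38 mod 6 = 2
Pile 3 (size 41): G(41) = 41 mod 6 = 5
Total Grundy value = XOR of all: 1 XOR 2 XOR 5 = 6

6


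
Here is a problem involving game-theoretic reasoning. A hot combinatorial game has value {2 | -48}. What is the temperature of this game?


The game is {2 | -48}, a switch {a | b} with numbers a > b.
Cooling {a | b} by t gives {a - t | b + t}, which stops being hot when a - t = b + t, i.e. at t = (a - b)/2. So the temperature of a switch is (a - b)/2.
Temperature = (Left option - Right option) / 2
= (2 - (-48)) / 2
= 50 / 2
= 25

25


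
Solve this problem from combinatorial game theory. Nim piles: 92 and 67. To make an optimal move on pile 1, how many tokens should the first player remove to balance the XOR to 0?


Piles: 92 and 67
Current XOR: 92 XOR 67 = 31 (non-zero, so this is an N-position).
To make the XOR zero, we need to find a move that balances the piles.
For pile 1 (size 92): target = 92 XOR 31 = 67
We reduce pile 1 from 92 to 67.
Tokens removed: 92 - 67 = 25
Verification: 67 XOR 67 = 0

25


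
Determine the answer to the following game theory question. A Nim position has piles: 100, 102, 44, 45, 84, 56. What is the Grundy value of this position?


We need the XOR (exclusive or) of all pile sizes.
After XOR-ing pile 1 (size 100): 0 XOR 100 = 100
After XOR-ing pile 2 (size 102): 100 XOR 102 = 2
After XOR-ing pile 3 (size 44): 2 XOR 44 = 46
After XOR-ing pile 4 (size 45): 46 XOR 45 = 3
After XOR-ing pile 5 (size 84): 3 XOR 84 = 87
After XOR-ing pile 6 (size 56): 87 XOR 56 = 111
The Nim-value of this position is 111.

111


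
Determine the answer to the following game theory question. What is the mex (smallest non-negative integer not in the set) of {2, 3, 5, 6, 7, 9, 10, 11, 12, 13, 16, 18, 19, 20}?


Set = {2, 3, 5, 6, 7, 9, 10, 11, 12, 13, 16, 18, 19, 20}
0 is NOT in the set. This is the mex.
mex = 0

0


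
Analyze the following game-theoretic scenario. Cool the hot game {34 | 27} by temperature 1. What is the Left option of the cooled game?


Original game: {34 | 27} (a switch {a | b} with a > b).
Cooling by t (for t below the temperature (a - b)/2 = 7/2) taxes each move by t: {a | b} cooled by t is {a - t | b + t}.
Cooling amount: t = 1
Cooled Left option: 34 - 1 = 33
Cooled Right option: 27 + 1 = 28
Cooled game: {33 | 28}
Left option = 33

33


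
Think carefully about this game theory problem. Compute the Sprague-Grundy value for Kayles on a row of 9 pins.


Kayles: a move removes 1 or 2 adjacent pins from a contiguous row.
Removing pins from a row of k leaves two independent rows (a, b) with a + b = k - 1 (one pin) or a + b = k - 2 (two pins); an end removal gives a = 0.
By Sprague-Grundy, G(k) = mex{ G(a) XOR G(b) } over all these splits. G(0) = 0.
G(1): splits (0,0):0^0=0 -> mex({0}) = 1
G(2): splits (0,1):0^1=1 (0,0):0^0=0 -> mex({0, 1}) = 2
G(3): splits (0,2):0^2=2 (1,1):1^1=0 (0,1):0^1=1 -> mex({0, 1, 2}) = 3
G(4): splits (0,3):0^3=3 (1,2):1^2=3 (0,2):0^2=2 (1,1):1^1=0 -> mex({0, 2, 3}) = 1
G(5): splits (0,4):0^1=1 (1,3):1^3=2 (2,2):2^2=0 (0,3):0^3=3 (1,2):1^2=3 -> mex({0, 1, 2, 3}) = 4
G(6) = mex({0, 1, 2, 4}) = 3
G(7) = mex({0, 1, 3, 4, 5}) = 2
G(8) = mex({0, 2, 3, 5, 6}) = 1
G(9) = mex({0, 1, 2, 3, 6, 7}) = 4
Therefore G(9) = 4.

4


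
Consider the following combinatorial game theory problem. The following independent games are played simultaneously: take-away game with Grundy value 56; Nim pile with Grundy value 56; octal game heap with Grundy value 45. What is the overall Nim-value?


By the Sprague-Grundy theorem, the Grundy value of a sum of games is the XOR of individual Grundy values.
take-away game: Grundy value = 56. Running XOR: 0 XOR 56 = 56
Nim pile: Grundy value = 56. Running XOR: 56 XOR 56 = 0
octal game heap: Grundy value = 45. Running XOR: 0 XOR 45 = 45
The combined Grundy value is 45.

45


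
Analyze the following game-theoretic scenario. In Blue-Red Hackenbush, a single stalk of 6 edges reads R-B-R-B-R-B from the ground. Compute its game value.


Edges (from ground): R-B-R-B-R-B
By Berlekamp's sign-expansion rule, a Blue-Red Hackenbush stalk has the value of the surreal number whose sign sequence is the edge sequence with B -> + and R -> -.
Sign sequence: -+-+-+
Trace the sign expansion in the surreal number tree, starting from 0:
Edge 1: R (sign -) -> bounds (-inf, 0), value = -1
Edge 2: B (sign +) -> bounds (-1, 0), value = -1/2
Edge 3: R (sign -) -> bounds (-1, -1/2), value = -3/4
Edge 4: B (sign +) -> bounds (-3/4, -1/2), value = -5/8
Edge 5: R (sign -) -> bounds (-3/4, -5/8), value = -11/16
Edge 6: B (sign +) -> bounds (-11/16, -5/8), value = -21/32
Game value = -21/32

-21/32


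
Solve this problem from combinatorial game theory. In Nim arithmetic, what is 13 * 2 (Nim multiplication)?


Nim multiplication is bilinear over XOR: (u XOR v) * w = (u*w) XOR (v*w).
So we split each operand into its bit components and XOR the pairwise Nim products.
13 = 1 + 4 + 8 (as XOR of powers of 2).
2 = 2 (as XOR of powers of 2).
Using the standard Nim-product table on single bits:
  2*2 = 3,   2*4 = 8,   2*8 = 12,
  4*4 = 6,   4*8 = 11,  8*8 = 13,
and  1*x = x (identity), k*l = l*k (commutative).
Pairwise Nim products:
  1 * 2 = 2
  4 * 2 = 8
  8 * 2 = 12
XOR them: 2 XOR 8 XOR 12 = 6.
Result: 13 * 2 = 6 (in Nim).

6


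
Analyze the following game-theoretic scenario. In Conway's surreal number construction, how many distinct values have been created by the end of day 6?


Day 0: {|} = 0 is born. Count = 1.
Day n: the number of surreal numbers born by day n is 2^(n+1) - 1.
By day 0: 2^1 - 1 = 1
By day 1: 2^2 - 1 = 3
By day 2: 2^3 - 1 = 7
By day 3: 2^4 - 1 = 15
By day 4: 2^5 - 1 = 31
By day 5: 2^6 - 1 = 63
By day 6: 2^7 - 1 = 127
By day 6: 127 surreal numbers.

127


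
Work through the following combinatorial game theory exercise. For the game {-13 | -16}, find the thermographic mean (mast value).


Game = {-13 | -16}, a switch {a | b} with numbers a > b.
Its thermograph has left wall a - t and right wall b + t, which meet at t = (a - b)/2, where both equal (a + b)/2. So the mast (mean value) is at (a + b)/2.
Mean = (-13 + (-16))/2 = -29/2 = -29/2

-29/2


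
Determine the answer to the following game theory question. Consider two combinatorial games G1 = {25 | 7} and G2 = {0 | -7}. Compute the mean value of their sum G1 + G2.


G1 = {25 | 7}, G2 = {0 | -7}
Each is a switch {a | b} with numbers a > b; its mean value is (a + b)/2, and mean value is additive over game sums: m(G1 + G2) = m(G1) + m(G2).
Mean of G1 = (25 + (7))/2 = 32/2 = 16
Mean of G2 = (0 + (-7))/2 = -7/2 = -7/2
Mean of G1 + G2 = 16 + -7/2 = 25/2

25/2


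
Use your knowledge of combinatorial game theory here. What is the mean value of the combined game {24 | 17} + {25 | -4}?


G1 = {24 | 17}, G2 = {25 | -4}
Each is a switch {a | b} with numbers a > b; its mean value is (a + b)/2, and mean value is additive over game sums: m(G1 + G2) = m(G1) + m(G2).
Mean of G1 = (24 + (17))/2 = 41/2 = 41/2
Mean of G2 = (25 + (-4))/2 = 21/2 = 21/2
Mean of G1 + G2 = 41/2 + 21/2 = 31

31


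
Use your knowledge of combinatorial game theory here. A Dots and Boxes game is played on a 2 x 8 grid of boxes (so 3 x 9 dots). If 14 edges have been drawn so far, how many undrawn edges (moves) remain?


Grid: 2 x 8 boxes, i.e. 3 rows and 9 columns of dots.
Horizontal edges: (rows + 1) * cols = 3 * 8 = 24
Vertical edges: rows * (cols + 1) = 2 * 9 = 18
Total edges: 24 + 18 = 42
Edges drawn: 14
Remaining: 42 - 14 = 28

28


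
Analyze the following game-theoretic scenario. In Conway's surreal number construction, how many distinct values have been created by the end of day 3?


Day 0: {|} = 0 is born. Count = 1.
Day n: the number of surreal numbers born by day n is 2^(n+1) - 1.
By day 0: 2^1 - 1 = 1
By day 1: 2^2 - 1 = 3
By day 2: 2^3 - 1 = 7
By day 3: 2^4 - 1 = 15
By day 3: 15 surreal numbers.

15


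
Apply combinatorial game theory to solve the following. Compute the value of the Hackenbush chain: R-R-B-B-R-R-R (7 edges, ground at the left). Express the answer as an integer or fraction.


Edges (from ground): R-R-B-B-R-R-R
By Berlekamp's sign-expansion rule, a Blue-Red Hackenbush stalk has the value of the surreal number whose sign sequence is the edge sequence with B -> + and R -> -.
Sign sequence: --++---
Trace the sign expansion in the surreal number tree, starting from 0:
Edge 1: R (sign -) -> bounds (-inf, 0), value = -1
Edge 2: R (sign -) -> bounds (-inf, -1), value = -2
Edge 3: B (sign +) -> bounds (-2, -1), value = -3/2
Edge 4: B (sign +) -> bounds (-3/2, -1), value = -5/4
Edge 5: R (sign -) -> bounds (-3/2, -5/4), value = -11/8
Edge 6: R (sign -) -> bounds (-3/2, -11/8), value = -23/16
Edge 7: R (sign -) -> bounds (-3/2, -23/16), value = -47/32
Game value = -47/32

-47/32


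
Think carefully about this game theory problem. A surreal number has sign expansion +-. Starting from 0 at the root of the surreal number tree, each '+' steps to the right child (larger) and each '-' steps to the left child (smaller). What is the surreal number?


Sign expansion: +-
Rule: track bounds (lo, hi), initially (-inf, +inf). On '+', the current value becomes lo and we move to the simplest number in (value, hi): value + 1 if hi = +inf, otherwise the midpoint (value + hi)/2. On '-', the current value becomes hi and we move to value - 1 if lo = -inf, otherwise the midpoint (lo + value)/2.
Start at 0.
Step 1: sign = +, move right. Bounds: (0, +inf). Value = 1
Step 2: sign = -, move left. Bounds: (0, 1). Value = 1/2
The surreal number with sign expansion +- is 1/2.

1/2


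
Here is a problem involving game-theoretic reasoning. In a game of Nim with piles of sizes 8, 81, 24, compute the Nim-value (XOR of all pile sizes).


We need the XOR (exclusive or) of all pile sizes.
After XOR-ing pile 1 (size 8): 0 XOR 8 = 8
After XOR-ing pile 2 (size 81): 8 XOR 81 = 89
After XOR-ing pile 3 (size 24): 89 XOR 24 = 65
The Nim-value of this position is 65.

65


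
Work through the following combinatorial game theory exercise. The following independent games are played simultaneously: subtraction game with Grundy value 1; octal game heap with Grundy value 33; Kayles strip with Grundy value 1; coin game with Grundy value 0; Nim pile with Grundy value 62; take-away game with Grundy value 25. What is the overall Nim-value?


By the Sprague-Grundy theorem, the Grundy value of a sum of games is the XOR of individual Grundy values.
subtraction game: Grundy value = 1. Running XOR: 0 XOR 1 = 1
octal game heap: Grundy value = 33. Running XOR: 1 XOR 33 = 32
Kayles strip: Grundy value = 1. Running XOR: 32 XOR 1 = 33
coin game: Grundy value = 0. Running XOR: 33 XOR 0 = 33
Nim pile: Grundy value = 62. Running XOR: 33 XOR 62 = 31
take-away game: Grundy value = 25. Running XOR: 31 XOR 25 = 6
The combined Grundy value is 6.

6


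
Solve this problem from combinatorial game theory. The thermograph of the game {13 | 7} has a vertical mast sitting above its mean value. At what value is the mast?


Game = {13 | 7}, a switch {a | b} with numbers a > b.
Its thermograph has left wall a - t and right wall b + t, which meet at t = (a - b)/2, where both equal (a + b)/2. So the mast (mean value) is at (a + b)/2.
Mean = (13 + (7))/2 = 20/2 = 10

10
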